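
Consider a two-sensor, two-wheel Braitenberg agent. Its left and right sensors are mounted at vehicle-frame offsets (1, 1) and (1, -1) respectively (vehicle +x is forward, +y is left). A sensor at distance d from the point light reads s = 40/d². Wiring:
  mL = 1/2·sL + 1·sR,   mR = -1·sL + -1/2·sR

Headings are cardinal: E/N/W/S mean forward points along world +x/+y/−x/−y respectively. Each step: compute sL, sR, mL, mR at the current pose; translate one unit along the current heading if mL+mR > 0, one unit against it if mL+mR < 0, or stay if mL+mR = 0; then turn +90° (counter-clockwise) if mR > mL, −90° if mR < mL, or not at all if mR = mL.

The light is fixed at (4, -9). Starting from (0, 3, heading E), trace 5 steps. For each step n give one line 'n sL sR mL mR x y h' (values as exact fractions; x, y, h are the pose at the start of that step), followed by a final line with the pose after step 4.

n=0: pose=(0,3,E); sL=20/89, sR=4/13; mL=486/1157, mR=-438/1157; mL+mR=48/1157 → advance +1; mR−mL=-924/1157 → turn -1·90°
n=1: pose=(1,3,S); sL=8/25, sR=40/137; mL=1548/3425, mR=-1596/3425; mL+mR=-48/3425 → advance -1; mR−mL=-3144/3425 → turn -1·90°
n=2: pose=(1,4,W); sL=1/4, sR=10/53; mL=133/424, mR=-73/212; mL+mR=-13/424 → advance -1; mR−mL=-279/424 → turn -1·90°
n=3: pose=(2,4,N); sL=8/41, sR=40/197; mL=2428/8077, mR=-2396/8077; mL+mR=32/8077 → advance +1; mR−mL=-4824/8077 → turn -1·90°
n=4: pose=(2,5,E); sL=20/113, sR=4/17; mL=622/1921, mR=-566/1921; mL+mR=56/1921 → advance +1; mR−mL=-1188/1921 → turn -1·90°

0 20/89 4/13 486/1157 -438/1157 0 3 E
1 8/25 40/137 1548/3425 -1596/3425 1 3 S
2 1/4 10/53 133/424 -73/212 1 4 W
3 8/41 40/197 2428/8077 -2396/8077 2 4 N
4 20/113 4/17 622/1921 -566/1921 2 5 E
final 3 5 S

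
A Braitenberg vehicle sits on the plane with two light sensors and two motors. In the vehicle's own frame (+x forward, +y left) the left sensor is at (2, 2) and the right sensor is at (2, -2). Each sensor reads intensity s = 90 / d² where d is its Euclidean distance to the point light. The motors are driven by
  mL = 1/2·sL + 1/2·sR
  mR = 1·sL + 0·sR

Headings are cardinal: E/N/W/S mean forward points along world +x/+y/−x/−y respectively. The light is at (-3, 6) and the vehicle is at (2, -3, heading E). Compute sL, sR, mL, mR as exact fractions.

45/49 9/17 603/833 45/49

left sensor world pos  = (4, -1); dL² = 98
right sensor world pos = (4, -5); dR² = 170
sL = 90/98 = 45/49
sR = 90/170 = 9/17
mL = 1/2·sL + 1/2·sR = 603/833
mR = 1·sL + 0·sR = 45/49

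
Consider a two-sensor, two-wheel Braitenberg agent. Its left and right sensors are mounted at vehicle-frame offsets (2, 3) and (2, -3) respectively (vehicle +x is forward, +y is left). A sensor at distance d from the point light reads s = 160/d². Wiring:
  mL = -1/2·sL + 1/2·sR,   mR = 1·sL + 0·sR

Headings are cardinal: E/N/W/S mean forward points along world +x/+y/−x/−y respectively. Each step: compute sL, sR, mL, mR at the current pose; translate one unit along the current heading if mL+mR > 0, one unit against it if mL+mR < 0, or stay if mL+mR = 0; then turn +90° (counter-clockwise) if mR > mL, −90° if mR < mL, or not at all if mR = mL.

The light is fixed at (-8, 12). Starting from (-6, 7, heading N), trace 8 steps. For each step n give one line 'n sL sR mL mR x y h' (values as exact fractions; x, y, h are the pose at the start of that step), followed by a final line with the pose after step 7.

n=0: pose=(-6,7,N); sL=16, sR=80/17; mL=-96/17, mR=16; mL+mR=176/17 → advance +1; mR−mL=368/17 → turn +1·90°
n=1: pose=(-6,8,W); sL=160/49, sR=160; mL=3840/49, mR=160/49; mL+mR=4000/49 → advance +1; mR−mL=-3680/49 → turn -1·90°
n=2: pose=(-7,8,N); sL=20, sR=8; mL=-6, mR=20; mL+mR=14 → advance +1; mR−mL=26 → turn +1·90°
n=3: pose=(-7,9,W); sL=160/37, sR=160; mL=2880/37, mR=160/37; mL+mR=3040/37 → advance +1; mR−mL=-2720/37 → turn -1·90°
n=4: pose=(-8,9,N); sL=16, sR=16; mL=0, mR=16; mL+mR=16 → advance +1; mR−mL=16 → turn +1·90°
n=5: pose=(-8,10,W); sL=160/29, sR=32; mL=384/29, mR=160/29; mL+mR=544/29 → advance +1; mR−mL=-224/29 → turn -1·90°
n=6: pose=(-9,10,N); sL=10, sR=40; mL=15, mR=10; mL+mR=25 → advance +1; mR−mL=-5 → turn -1·90°
n=7: pose=(-9,11,E); sL=32, sR=160/17; mL=-192/17, mR=32; mL+mR=352/17 → advance +1; mR−mL=736/17 → turn +1·90°

0 16 80/17 -96/17 16 -6 7 N
1 160/49 160 3840/49 160/49 -6 8 W
2 20 8 -6 20 -7 8 N
3 160/37 160 2880/37 160/37 -7 9 W
4 16 16 0 16 -8 9 N
5 160/29 32 384/29 160/29 -8 10 W
6 10 40 15 10 -9 10 N
7 32 160/17 -192/17 32 -9 11 E
final -8 11 N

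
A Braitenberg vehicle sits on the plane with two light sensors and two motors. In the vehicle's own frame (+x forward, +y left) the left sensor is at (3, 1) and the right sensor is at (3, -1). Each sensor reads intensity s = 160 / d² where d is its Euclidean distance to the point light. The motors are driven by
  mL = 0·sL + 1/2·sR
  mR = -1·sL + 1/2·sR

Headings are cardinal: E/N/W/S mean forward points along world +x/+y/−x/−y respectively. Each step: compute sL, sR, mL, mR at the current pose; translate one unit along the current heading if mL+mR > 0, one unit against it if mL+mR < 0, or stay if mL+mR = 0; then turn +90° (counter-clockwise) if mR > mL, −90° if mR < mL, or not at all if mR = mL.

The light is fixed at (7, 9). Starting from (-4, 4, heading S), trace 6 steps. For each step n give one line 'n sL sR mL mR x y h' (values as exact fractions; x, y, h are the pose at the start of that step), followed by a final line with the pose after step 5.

0 40/41 10/13 5/13 -315/533 -4 4 S
1 160/221 32/41 16/41 -3024/9061 -4 5 W
2 16/17 80/61 40/61 -296/1037 -5 5 N
3 32/17 160/97 80/97 -1744/1649 -5 6 E
4 8/9 20/29 10/29 -142/261 -6 6 S
5 32/53 160/257 80/257 -3984/13621 -6 7 W
final -7 7 N

n=0: pose=(-4,4,S); sL=40/41, sR=10/13; mL=5/13, mR=-315/533; mL+mR=-110/533 → advance -1; mR−mL=-40/41 → turn -1·90°
n=1: pose=(-4,5,W); sL=160/221, sR=32/41; mL=16/41, mR=-3024/9061; mL+mR=512/9061 → advance +1; mR−mL=-160/221 → turn -1·90°
n=2: pose=(-5,5,N); sL=16/17, sR=80/61; mL=40/61, mR=-296/1037; mL+mR=384/1037 → advance +1; mR−mL=-16/17 → turn -1·90°
n=3: pose=(-5,6,E); sL=32/17, sR=160/97; mL=80/97, mR=-1744/1649; mL+mR=-384/1649 → advance -1; mR−mL=-32/17 → turn -1·90°
n=4: pose=(-6,6,S); sL=8/9, sR=20/29; mL=10/29, mR=-142/261; mL+mR=-52/261 → advance -1; mR−mL=-8/9 → turn -1·90°
n=5: pose=(-6,7,W); sL=32/53, sR=160/257; mL=80/257, mR=-3984/13621; mL+mR=256/13621 → advance +1; mR−mL=-32/53 → turn -1·90°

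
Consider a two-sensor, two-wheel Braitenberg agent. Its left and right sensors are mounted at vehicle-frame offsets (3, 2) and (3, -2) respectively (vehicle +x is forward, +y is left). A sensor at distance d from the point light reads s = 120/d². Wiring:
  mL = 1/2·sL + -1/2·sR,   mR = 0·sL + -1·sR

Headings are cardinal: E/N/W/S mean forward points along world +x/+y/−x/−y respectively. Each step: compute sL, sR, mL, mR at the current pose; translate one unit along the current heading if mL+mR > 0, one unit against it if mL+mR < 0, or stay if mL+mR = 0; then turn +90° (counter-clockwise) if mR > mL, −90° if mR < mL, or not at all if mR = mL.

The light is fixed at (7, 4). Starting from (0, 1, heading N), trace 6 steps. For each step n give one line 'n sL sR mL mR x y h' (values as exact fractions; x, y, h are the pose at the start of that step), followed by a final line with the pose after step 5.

n=0: pose=(0,1,N); sL=40/27, sR=24/5; mL=-224/135, mR=-24/5; mL+mR=-872/135 → advance -1; mR−mL=-424/135 → turn -1·90°
n=1: pose=(0,0,E); sL=6, sR=30/13; mL=24/13, mR=-30/13; mL+mR=-6/13 → advance -1; mR−mL=-54/13 → turn -1·90°
n=2: pose=(-1,0,S); sL=24/17, sR=120/149; mL=768/2533, mR=-120/149; mL+mR=-1272/2533 → advance -1; mR−mL=-2808/2533 → turn -1·90°
n=3: pose=(-1,1,W); sL=60/73, sR=60/61; mL=-360/4453, mR=-60/61; mL+mR=-4740/4453 → advance -1; mR−mL=-4020/4453 → turn -1·90°
n=4: pose=(0,1,N); sL=40/27, sR=24/5; mL=-224/135, mR=-24/5; mL+mR=-872/135 → advance -1; mR−mL=-424/135 → turn -1·90°
n=5: pose=(0,0,E); sL=6, sR=30/13; mL=24/13, mR=-30/13; mL+mR=-6/13 → advance -1; mR−mL=-54/13 → turn -1·90°

0 40/27 24/5 -224/135 -24/5 0 1 N
1 6 30/13 24/13 -30/13 0 0 E
2 24/17 120/149 768/2533 -120/149 -1 0 S
3 60/73 60/61 -360/4453 -60/61 -1 1 W
4 40/27 24/5 -224/135 -24/5 0 1 N
5 6 30/13 24/13 -30/13 0 0 E
final -1 0 S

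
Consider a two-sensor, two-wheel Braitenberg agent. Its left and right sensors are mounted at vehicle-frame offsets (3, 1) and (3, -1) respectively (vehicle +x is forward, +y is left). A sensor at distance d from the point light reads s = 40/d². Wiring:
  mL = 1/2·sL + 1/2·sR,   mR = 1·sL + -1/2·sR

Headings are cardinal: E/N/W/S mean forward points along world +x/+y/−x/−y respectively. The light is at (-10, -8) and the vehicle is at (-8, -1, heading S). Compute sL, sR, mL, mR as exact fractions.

left sensor world pos  = (-7, -4); dL² = 25
right sensor world pos = (-9, -4); dR² = 17
sL = 40/25 = 8/5
sR = 40/17 = 40/17
mL = 1/2·sL + 1/2·sR = 168/85
mR = 1·sL + -1/2·sR = 36/85

8/5 40/17 168/85 36/85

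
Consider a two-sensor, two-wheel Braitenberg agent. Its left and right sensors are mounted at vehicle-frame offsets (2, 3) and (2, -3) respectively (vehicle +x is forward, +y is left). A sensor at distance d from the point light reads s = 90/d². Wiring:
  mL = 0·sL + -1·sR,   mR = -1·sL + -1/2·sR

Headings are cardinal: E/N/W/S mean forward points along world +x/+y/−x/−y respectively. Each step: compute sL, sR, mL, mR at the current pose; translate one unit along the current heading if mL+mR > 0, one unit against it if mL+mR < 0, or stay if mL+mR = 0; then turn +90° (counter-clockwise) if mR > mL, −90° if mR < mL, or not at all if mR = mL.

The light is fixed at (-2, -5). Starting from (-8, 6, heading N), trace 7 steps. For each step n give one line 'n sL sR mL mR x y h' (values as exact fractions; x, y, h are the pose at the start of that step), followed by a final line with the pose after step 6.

n=0: pose=(-8,6,N); sL=9/25, sR=45/89; mL=-45/89, mR=-2727/4450; mL+mR=-4977/4450 → advance -1; mR−mL=-477/4450 → turn -1·90°
n=1: pose=(-8,5,E); sL=18/37, sR=18/13; mL=-18/13, mR=-567/481; mL+mR=-1233/481 → advance -1; mR−mL=99/481 → turn +1·90°
n=2: pose=(-9,5,N); sL=45/122, sR=9/16; mL=-9/16, mR=-1269/1952; mL+mR=-2367/1952 → advance -1; mR−mL=-171/1952 → turn -1·90°
n=3: pose=(-9,4,E); sL=90/169, sR=90/61; mL=-90/61, mR=-13095/10309; mL+mR=-28305/10309 → advance -1; mR−mL=2115/10309 → turn +1·90°
n=4: pose=(-10,4,N); sL=45/121, sR=45/73; mL=-45/73, mR=-12015/17666; mL+mR=-22905/17666 → advance -1; mR−mL=-1125/17666 → turn -1·90°
n=5: pose=(-10,3,E); sL=90/157, sR=90/61; mL=-90/61, mR=-12555/9577; mL+mR=-26685/9577 → advance -1; mR−mL=1575/9577 → turn +1·90°
n=6: pose=(-11,3,N); sL=45/122, sR=45/68; mL=-45/68, mR=-5805/8296; mL+mR=-11295/8296 → advance -1; mR−mL=-315/8296 → turn -1·90°

0 9/25 45/89 -45/89 -2727/4450 -8 6 N
1 18/37 18/13 -18/13 -567/481 -8 5 E
2 45/122 9/16 -9/16 -1269/1952 -9 5 N
3 90/169 90/61 -90/61 -13095/10309 -9 4 E
4 45/121 45/73 -45/73 -12015/17666 -10 4 N
5 90/157 90/61 -90/61 -12555/9577 -10 3 E
6 45/122 45/68 -45/68 -5805/8296 -11 3 N
final -11 2 E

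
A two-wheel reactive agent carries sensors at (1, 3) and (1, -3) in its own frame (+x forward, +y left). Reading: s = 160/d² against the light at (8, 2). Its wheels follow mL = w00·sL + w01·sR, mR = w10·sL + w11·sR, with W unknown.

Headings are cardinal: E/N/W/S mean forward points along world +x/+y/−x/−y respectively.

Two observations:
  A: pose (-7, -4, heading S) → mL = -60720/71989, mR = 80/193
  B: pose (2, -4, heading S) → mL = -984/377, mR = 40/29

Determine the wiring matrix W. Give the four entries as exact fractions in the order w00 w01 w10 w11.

obs A: pose=(-7,-4,S) → sL=160/193, sR=160/373, mL=-60720/71989, mR=80/193
obs B: pose=(2,-4,S) → sL=80/29, sR=16/13, mL=-984/377, mR=40/29
sensor matrix S = [[160/193, 160/373], [80/29, 16/13]]; det S = -4423680/27139853
solve [mL_A; mL_B] = S·[w00; w01] and [mR_A; mR_B] = S·[w10; w11]:
  w00 = -1/2, w01 = -1, w10 = 1/2, w11 = 0

-1/2 -1 1/2 0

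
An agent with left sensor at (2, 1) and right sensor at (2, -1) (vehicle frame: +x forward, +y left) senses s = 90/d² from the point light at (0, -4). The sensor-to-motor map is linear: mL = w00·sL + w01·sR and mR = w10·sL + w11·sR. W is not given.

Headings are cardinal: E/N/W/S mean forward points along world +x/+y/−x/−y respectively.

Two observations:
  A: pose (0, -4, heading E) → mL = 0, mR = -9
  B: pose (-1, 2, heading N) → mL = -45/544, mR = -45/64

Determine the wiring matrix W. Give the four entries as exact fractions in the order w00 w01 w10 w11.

1 -1 0 -1/2

obs A: pose=(0,-4,E) → sL=18, sR=18, mL=0, mR=-9
obs B: pose=(-1,2,N) → sL=45/34, sR=45/32, mL=-45/544, mR=-45/64
sensor matrix S = [[18, 18], [45/34, 45/32]]; det S = 405/272
solve [mL_A; mL_B] = S·[w00; w01] and [mR_A; mR_B] = S·[w10; w11]:
  w00 = 1, w01 = -1, w10 = 0, w11 = -1/2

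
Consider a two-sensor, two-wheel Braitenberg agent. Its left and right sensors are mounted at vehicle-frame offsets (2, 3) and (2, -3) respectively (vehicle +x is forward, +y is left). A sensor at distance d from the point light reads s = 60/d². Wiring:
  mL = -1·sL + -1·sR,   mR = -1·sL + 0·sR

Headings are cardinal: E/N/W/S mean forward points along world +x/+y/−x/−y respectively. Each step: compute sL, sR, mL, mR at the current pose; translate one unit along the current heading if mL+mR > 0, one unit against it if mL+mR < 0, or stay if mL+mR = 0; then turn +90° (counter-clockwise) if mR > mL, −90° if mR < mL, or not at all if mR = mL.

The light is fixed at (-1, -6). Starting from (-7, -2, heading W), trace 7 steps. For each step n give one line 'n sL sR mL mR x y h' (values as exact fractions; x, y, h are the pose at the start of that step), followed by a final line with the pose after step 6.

0 12/13 60/113 -2136/1469 -12/13 -7 -2 W
1 15/2 15/17 -285/34 -15/2 -6 -2 S
2 60/73 60/13 -5160/949 -60/73 -6 -1 E
3 6/13 30/29 -564/377 -6/13 -7 -1 N
4 12/13 60/113 -2136/1469 -12/13 -7 -2 W
5 15/2 15/17 -285/34 -15/2 -6 -2 S
6 60/73 60/13 -5160/949 -60/73 -6 -1 E
final -7 -1 N

n=0: pose=(-7,-2,W); sL=12/13, sR=60/113; mL=-2136/1469, mR=-12/13; mL+mR=-3492/1469 → advance -1; mR−mL=60/113 → turn +1·90°
n=1: pose=(-6,-2,S); sL=15/2, sR=15/17; mL=-285/34, mR=-15/2; mL+mR=-270/17 → advance -1; mR−mL=15/17 → turn +1·90°
n=2: pose=(-6,-1,E); sL=60/73, sR=60/13; mL=-5160/949, mR=-60/73; mL+mR=-5940/949 → advance -1; mR−mL=60/13 → turn +1·90°
n=3: pose=(-7,-1,N); sL=6/13, sR=30/29; mL=-564/377, mR=-6/13; mL+mR=-738/377 → advance -1; mR−mL=30/29 → turn +1·90°
n=4: pose=(-7,-2,W); sL=12/13, sR=60/113; mL=-2136/1469, mR=-12/13; mL+mR=-3492/1469 → advance -1; mR−mL=60/113 → turn +1·90°
n=5: pose=(-6,-2,S); sL=15/2, sR=15/17; mL=-285/34, mR=-15/2; mL+mR=-270/17 → advance -1; mR−mL=15/17 → turn +1·90°
n=6: pose=(-6,-1,E); sL=60/73, sR=60/13; mL=-5160/949, mR=-60/73; mL+mR=-5940/949 → advance -1; mR−mL=60/13 → turn +1·90°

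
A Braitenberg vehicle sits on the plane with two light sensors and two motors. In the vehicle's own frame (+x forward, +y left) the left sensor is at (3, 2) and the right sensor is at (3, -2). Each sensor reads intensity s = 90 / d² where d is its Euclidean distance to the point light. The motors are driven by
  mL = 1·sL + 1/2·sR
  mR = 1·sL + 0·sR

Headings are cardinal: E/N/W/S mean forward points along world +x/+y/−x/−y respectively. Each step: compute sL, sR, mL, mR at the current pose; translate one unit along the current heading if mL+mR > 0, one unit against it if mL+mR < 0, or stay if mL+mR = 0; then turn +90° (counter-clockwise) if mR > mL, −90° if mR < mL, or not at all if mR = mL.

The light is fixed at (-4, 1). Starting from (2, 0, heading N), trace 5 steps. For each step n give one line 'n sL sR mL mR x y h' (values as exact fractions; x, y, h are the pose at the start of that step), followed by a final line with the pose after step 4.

n=0: pose=(2,0,N); sL=9/2, sR=45/34; mL=351/68, mR=9/2; mL+mR=657/68 → advance +1; mR−mL=-45/68 → turn -1·90°
n=1: pose=(2,1,E); sL=18/17, sR=18/17; mL=27/17, mR=18/17; mL+mR=45/17 → advance +1; mR−mL=-9/17 → turn -1·90°
n=2: pose=(3,1,S); sL=1, sR=45/17; mL=79/34, mR=1; mL+mR=113/34 → advance +1; mR−mL=-45/34 → turn -1·90°
n=3: pose=(3,0,W); sL=18/5, sR=90/17; mL=531/85, mR=18/5; mL+mR=837/85 → advance +1; mR−mL=-45/17 → turn -1·90°
n=4: pose=(2,0,N); sL=9/2, sR=45/34; mL=351/68, mR=9/2; mL+mR=657/68 → advance +1; mR−mL=-45/68 → turn -1·90°

0 9/2 45/34 351/68 9/2 2 0 N
1 18/17 18/17 27/17 18/17 2 1 E
2 1 45/17 79/34 1 3 1 S
3 18/5 90/17 531/85 18/5 3 0 W
4 9/2 45/34 351/68 9/2 2 0 N
final 2 1 E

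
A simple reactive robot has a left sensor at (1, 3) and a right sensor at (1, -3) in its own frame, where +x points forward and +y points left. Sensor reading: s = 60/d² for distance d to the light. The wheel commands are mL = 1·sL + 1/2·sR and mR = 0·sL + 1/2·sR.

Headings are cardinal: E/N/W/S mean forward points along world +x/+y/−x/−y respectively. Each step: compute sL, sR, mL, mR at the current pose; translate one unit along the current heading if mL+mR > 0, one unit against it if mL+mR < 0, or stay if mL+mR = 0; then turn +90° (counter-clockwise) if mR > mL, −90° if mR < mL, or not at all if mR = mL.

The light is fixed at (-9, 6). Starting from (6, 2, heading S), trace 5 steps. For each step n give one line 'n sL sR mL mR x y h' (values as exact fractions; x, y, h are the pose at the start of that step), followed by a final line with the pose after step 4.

0 60/349 60/169 20610/58981 30/169 6 2 S
1 3/13 3/10 99/260 3/20 6 1 W
2 60/137 12/61 4482/8357 6/61 5 1 N
3 30/113 30/137 5805/15481 15/137 5 2 E
4 60/349 60/169 20610/58981 30/169 6 2 S
final 6 1 W

n=0: pose=(6,2,S); sL=60/349, sR=60/169; mL=20610/58981, mR=30/169; mL+mR=31080/58981 → advance +1; mR−mL=-60/349 → turn -1·90°
n=1: pose=(6,1,W); sL=3/13, sR=3/10; mL=99/260, mR=3/20; mL+mR=69/130 → advance +1; mR−mL=-3/13 → turn -1·90°
n=2: pose=(5,1,N); sL=60/137, sR=12/61; mL=4482/8357, mR=6/61; mL+mR=5304/8357 → advance +1; mR−mL=-60/137 → turn -1·90°
n=3: pose=(5,2,E); sL=30/113, sR=30/137; mL=5805/15481, mR=15/137; mL+mR=7500/15481 → advance +1; mR−mL=-30/113 → turn -1·90°
n=4: pose=(6,2,S); sL=60/349, sR=60/169; mL=20610/58981, mR=30/169; mL+mR=31080/58981 → advance +1; mR−mL=-60/349 → turn -1·90°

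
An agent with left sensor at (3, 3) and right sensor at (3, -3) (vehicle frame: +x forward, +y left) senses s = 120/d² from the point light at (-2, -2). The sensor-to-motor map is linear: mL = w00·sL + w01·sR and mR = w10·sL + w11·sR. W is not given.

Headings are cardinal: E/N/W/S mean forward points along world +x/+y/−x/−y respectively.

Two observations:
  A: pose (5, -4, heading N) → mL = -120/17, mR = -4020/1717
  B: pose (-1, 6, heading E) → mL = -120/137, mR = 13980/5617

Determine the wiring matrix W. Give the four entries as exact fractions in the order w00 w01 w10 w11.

obs A: pose=(5,-4,N) → sL=120/17, sR=120/101, mL=-120/17, mR=-4020/1717
obs B: pose=(-1,6,E) → sL=120/137, sR=120/41, mL=-120/137, mR=13980/5617
sensor matrix S = [[120/17, 120/101], [120/137, 120/41]]; det S = 189216000/9644389
solve [mL_A; mL_B] = S·[w00; w01] and [mR_A; mR_B] = S·[w10; w11]:
  w00 = -1, w01 = 0, w10 = -1/2, w11 = 1

-1 0 -1/2 1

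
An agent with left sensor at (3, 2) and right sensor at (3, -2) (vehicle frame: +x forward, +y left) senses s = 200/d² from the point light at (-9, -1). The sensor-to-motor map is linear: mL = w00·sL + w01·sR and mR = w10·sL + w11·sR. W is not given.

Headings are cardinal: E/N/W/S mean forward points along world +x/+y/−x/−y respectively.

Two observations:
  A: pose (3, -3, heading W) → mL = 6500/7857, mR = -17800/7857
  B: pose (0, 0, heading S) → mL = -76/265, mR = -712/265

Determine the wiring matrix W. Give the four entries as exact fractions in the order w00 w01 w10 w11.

1 -1/2 -1/2 -1/2

obs A: pose=(3,-3,W) → sL=200/97, sR=200/81, mL=6500/7857, mR=-17800/7857
obs B: pose=(0,0,S) → sL=8/5, sR=200/53, mL=-76/265, mR=-712/265
sensor matrix S = [[200/97, 200/81], [8/5, 200/53]]; det S = 1594880/416421
solve [mL_A; mL_B] = S·[w00; w01] and [mR_A; mR_B] = S·[w10; w11]:
  w00 = 1, w01 = -1/2, w10 = -1/2, w11 = -1/2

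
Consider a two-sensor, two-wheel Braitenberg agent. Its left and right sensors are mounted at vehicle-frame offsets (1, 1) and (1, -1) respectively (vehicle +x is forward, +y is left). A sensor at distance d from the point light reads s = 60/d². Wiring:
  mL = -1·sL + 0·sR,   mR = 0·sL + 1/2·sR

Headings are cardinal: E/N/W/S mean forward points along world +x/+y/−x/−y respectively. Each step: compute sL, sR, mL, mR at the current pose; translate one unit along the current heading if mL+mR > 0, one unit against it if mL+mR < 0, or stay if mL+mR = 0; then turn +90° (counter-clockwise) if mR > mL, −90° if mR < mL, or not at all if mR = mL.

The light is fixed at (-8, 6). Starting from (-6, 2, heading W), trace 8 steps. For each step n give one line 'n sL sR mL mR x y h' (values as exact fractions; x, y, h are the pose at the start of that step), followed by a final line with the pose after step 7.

0 30/13 6 -30/13 3 -6 2 W
1 60/29 12/5 -60/29 6/5 -7 2 S
2 15/2 3 -15/2 3/2 -7 3 E
3 12 12 -12 6 -8 3 N
4 30/13 6 -30/13 3 -8 2 W
5 12/5 60/29 -12/5 30/29 -9 2 S
6 15 15/4 -15 15/8 -9 3 E
7 60/13 12 -60/13 6 -10 3 N
final -10 4 W

n=0: pose=(-6,2,W); sL=30/13, sR=6; mL=-30/13, mR=3; mL+mR=9/13 → advance +1; mR−mL=69/13 → turn +1·90°
n=1: pose=(-7,2,S); sL=60/29, sR=12/5; mL=-60/29, mR=6/5; mL+mR=-126/145 → advance -1; mR−mL=474/145 → turn +1·90°
n=2: pose=(-7,3,E); sL=15/2, sR=3; mL=-15/2, mR=3/2; mL+mR=-6 → advance -1; mR−mL=9 → turn +1·90°
n=3: pose=(-8,3,N); sL=12, sR=12; mL=-12, mR=6; mL+mR=-6 → advance -1; mR−mL=18 → turn +1·90°
n=4: pose=(-8,2,W); sL=30/13, sR=6; mL=-30/13, mR=3; mL+mR=9/13 → advance +1; mR−mL=69/13 → turn +1·90°
n=5: pose=(-9,2,S); sL=12/5, sR=60/29; mL=-12/5, mR=30/29; mL+mR=-198/145 → advance -1; mR−mL=498/145 → turn +1·90°
n=6: pose=(-9,3,E); sL=15, sR=15/4; mL=-15, mR=15/8; mL+mR=-105/8 → advance -1; mR−mL=135/8 → turn +1·90°
n=7: pose=(-10,3,N); sL=60/13, sR=12; mL=-60/13, mR=6; mL+mR=18/13 → advance +1; mR−mL=138/13 → turn +1·90°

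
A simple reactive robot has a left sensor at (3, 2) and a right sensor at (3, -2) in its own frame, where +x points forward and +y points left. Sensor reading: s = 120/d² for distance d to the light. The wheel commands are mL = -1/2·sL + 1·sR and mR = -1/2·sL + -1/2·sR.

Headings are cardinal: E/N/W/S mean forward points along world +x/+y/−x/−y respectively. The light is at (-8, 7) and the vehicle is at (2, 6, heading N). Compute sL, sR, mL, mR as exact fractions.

left sensor world pos  = (0, 9); dL² = 68
right sensor world pos = (4, 9); dR² = 148
sL = 120/68 = 30/17
sR = 120/148 = 30/37
mL = -1/2·sL + 1·sR = -45/629
mR = -1/2·sL + -1/2·sR = -810/629

30/17 30/37 -45/629 -810/629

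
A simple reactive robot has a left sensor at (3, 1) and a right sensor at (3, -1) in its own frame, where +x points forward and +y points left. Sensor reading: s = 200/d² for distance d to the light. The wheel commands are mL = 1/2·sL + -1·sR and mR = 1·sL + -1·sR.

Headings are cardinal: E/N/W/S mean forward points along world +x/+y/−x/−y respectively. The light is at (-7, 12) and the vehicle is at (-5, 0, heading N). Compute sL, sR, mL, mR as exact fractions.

left sensor world pos  = (-6, 3); dL² = 82
right sensor world pos = (-4, 3); dR² = 90
sL = 200/82 = 100/41
sR = 200/90 = 20/9
mL = 1/2·sL + -1·sR = -370/369
mR = 1·sL + -1·sR = 80/369

100/41 20/9 -370/369 80/369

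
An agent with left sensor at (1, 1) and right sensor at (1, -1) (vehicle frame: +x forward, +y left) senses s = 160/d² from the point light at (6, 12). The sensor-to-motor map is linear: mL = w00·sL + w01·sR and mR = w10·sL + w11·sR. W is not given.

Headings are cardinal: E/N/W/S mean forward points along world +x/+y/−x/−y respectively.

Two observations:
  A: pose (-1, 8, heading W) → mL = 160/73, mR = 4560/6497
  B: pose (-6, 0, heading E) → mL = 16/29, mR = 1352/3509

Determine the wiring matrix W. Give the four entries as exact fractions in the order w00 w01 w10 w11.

obs A: pose=(-1,8,W) → sL=160/89, sR=160/73, mL=160/73, mR=4560/6497
obs B: pose=(-6,0,E) → sL=80/121, sR=16/29, mL=16/29, mR=1352/3509
sensor matrix S = [[160/89, 160/73], [80/121, 16/29]]; det S = -10424320/22797973
solve [mL_A; mL_B] = S·[w00; w01] and [mR_A; mR_B] = S·[w10; w11]:
  w00 = 0, w01 = 1, w10 = 1, w11 = -1/2

0 1 1 -1/2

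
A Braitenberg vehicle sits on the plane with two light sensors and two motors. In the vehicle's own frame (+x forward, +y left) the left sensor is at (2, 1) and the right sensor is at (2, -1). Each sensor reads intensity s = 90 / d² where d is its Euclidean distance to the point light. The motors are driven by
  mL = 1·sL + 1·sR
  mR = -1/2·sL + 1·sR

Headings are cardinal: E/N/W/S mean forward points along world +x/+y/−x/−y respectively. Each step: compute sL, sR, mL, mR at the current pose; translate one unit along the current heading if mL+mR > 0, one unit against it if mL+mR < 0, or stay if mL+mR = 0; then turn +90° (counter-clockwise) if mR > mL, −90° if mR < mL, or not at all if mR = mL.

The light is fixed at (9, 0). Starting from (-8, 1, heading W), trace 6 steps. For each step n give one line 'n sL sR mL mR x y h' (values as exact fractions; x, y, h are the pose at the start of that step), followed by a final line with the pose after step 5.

0 90/361 18/73 13068/26353 3213/26353 -8 1 W
1 9/37 45/149 3006/5513 1989/11026 -9 1 N
2 18/53 90/257 9396/13621 2457/13621 -9 2 E
3 45/128 5/18 725/1152 235/2304 -8 2 S
4 90/361 18/73 13068/26353 3213/26353 -8 1 W
5 9/37 45/149 3006/5513 1989/11026 -9 1 N
final -9 2 E

n=0: pose=(-8,1,W); sL=90/361, sR=18/73; mL=13068/26353, mR=3213/26353; mL+mR=16281/26353 → advance +1; mR−mL=-135/361 → turn -1·90°
n=1: pose=(-9,1,N); sL=9/37, sR=45/149; mL=3006/5513, mR=1989/11026; mL+mR=8001/11026 → advance +1; mR−mL=-27/74 → turn -1·90°
n=2: pose=(-9,2,E); sL=18/53, sR=90/257; mL=9396/13621, mR=2457/13621; mL+mR=11853/13621 → advance +1; mR−mL=-27/53 → turn -1·90°
n=3: pose=(-8,2,S); sL=45/128, sR=5/18; mL=725/1152, mR=235/2304; mL+mR=1685/2304 → advance +1; mR−mL=-135/256 → turn -1·90°
n=4: pose=(-8,1,W); sL=90/361, sR=18/73; mL=13068/26353, mR=3213/26353; mL+mR=16281/26353 → advance +1; mR−mL=-135/361 → turn -1·90°
n=5: pose=(-9,1,N); sL=9/37, sR=45/149; mL=3006/5513, mR=1989/11026; mL+mR=8001/11026 → advance +1; mR−mL=-27/74 → turn -1·90°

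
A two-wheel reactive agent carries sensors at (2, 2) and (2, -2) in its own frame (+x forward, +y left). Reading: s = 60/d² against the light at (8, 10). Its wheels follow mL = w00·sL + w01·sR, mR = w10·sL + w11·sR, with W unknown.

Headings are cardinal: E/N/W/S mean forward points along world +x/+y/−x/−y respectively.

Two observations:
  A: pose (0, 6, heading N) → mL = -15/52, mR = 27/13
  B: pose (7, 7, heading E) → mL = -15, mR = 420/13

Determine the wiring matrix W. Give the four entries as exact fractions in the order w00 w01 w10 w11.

-1/2 0 1 1

obs A: pose=(0,6,N) → sL=15/26, sR=3/2, mL=-15/52, mR=27/13
obs B: pose=(7,7,E) → sL=30, sR=30/13, mL=-15, mR=420/13
sensor matrix S = [[15/26, 3/2], [30, 30/13]]; det S = -7380/169
solve [mL_A; mL_B] = S·[w00; w01] and [mR_A; mR_B] = S·[w10; w11]:
  w00 = -1/2, w01 = 0, w10 = 1, w11 = 1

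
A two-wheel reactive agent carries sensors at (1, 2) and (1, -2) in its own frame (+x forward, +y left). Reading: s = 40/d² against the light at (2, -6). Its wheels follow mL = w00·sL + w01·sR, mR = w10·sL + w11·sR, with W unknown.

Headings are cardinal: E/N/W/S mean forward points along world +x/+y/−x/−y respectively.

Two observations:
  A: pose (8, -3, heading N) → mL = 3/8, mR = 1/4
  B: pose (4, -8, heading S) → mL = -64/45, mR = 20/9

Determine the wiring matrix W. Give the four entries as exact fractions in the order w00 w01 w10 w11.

obs A: pose=(8,-3,N) → sL=5/4, sR=1/2, mL=3/8, mR=1/4
obs B: pose=(4,-8,S) → sL=8/5, sR=40/9, mL=-64/45, mR=20/9
sensor matrix S = [[5/4, 1/2], [8/5, 40/9]]; det S = 214/45
solve [mL_A; mL_B] = S·[w00; w01] and [mR_A; mR_B] = S·[w10; w11]:
  w00 = 1/2, w01 = -1/2, w10 = 0, w11 = 1/2

1/2 -1/2 0 1/2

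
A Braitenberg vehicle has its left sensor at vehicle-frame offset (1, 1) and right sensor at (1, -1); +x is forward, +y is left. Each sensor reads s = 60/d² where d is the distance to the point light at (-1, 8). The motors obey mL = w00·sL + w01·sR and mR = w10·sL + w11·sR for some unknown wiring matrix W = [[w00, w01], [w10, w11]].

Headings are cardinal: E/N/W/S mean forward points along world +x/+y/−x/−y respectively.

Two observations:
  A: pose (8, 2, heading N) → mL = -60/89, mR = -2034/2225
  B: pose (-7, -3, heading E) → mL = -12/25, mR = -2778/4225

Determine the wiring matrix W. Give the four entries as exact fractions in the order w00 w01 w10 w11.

obs A: pose=(8,2,N) → sL=60/89, sR=12/25, mL=-60/89, mR=-2034/2225
obs B: pose=(-7,-3,E) → sL=12/25, sR=60/169, mL=-12/25, mR=-2778/4225
sensor matrix S = [[60/89, 12/25], [12/25, 60/169]]; det S = 84096/9400625
solve [mL_A; mL_B] = S·[w00; w01] and [mR_A; mR_B] = S·[w10; w11]:
  w00 = -1, w01 = 0, w10 = -1, w11 = -1/2

-1 0 -1 -1/2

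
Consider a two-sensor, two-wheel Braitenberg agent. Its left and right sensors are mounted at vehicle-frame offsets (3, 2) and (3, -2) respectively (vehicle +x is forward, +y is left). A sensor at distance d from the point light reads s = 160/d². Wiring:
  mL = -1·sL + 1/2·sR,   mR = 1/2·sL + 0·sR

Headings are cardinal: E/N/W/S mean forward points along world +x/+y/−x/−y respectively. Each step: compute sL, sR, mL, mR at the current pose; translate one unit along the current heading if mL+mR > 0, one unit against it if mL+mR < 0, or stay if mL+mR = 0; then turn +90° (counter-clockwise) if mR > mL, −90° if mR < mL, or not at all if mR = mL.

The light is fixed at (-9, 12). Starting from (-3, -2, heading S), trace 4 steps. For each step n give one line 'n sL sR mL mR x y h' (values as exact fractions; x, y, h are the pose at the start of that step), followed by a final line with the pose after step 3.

n=0: pose=(-3,-2,S); sL=160/353, sR=32/61; mL=-4112/21533, mR=80/353; mL+mR=768/21533 → advance +1; mR−mL=8992/21533 → turn +1·90°
n=1: pose=(-3,-3,E); sL=16/25, sR=16/37; mL=-392/925, mR=8/25; mL+mR=-96/925 → advance -1; mR−mL=688/925 → turn +1·90°
n=2: pose=(-4,-3,N); sL=160/153, sR=160/193; mL=-18640/29529, mR=80/153; mL+mR=-3200/29529 → advance -1; mR−mL=11360/9843 → turn +1·90°
n=3: pose=(-4,-4,W); sL=20/41, sR=4/5; mL=-18/205, mR=10/41; mL+mR=32/205 → advance +1; mR−mL=68/205 → turn +1·90°

0 160/353 32/61 -4112/21533 80/353 -3 -2 S
1 16/25 16/37 -392/925 8/25 -3 -3 E
2 160/153 160/193 -18640/29529 80/153 -4 -3 N
3 20/41 4/5 -18/205 10/41 -4 -4 W
final -5 -4 S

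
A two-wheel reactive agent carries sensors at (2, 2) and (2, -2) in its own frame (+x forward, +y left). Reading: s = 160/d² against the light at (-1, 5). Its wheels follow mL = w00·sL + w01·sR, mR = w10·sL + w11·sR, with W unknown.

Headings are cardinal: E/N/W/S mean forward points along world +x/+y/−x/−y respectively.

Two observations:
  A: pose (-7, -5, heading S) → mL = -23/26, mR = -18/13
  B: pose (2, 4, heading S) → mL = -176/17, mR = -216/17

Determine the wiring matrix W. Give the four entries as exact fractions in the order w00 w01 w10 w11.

-1/2 -1/2 -1 -1/2

obs A: pose=(-7,-5,S) → sL=1, sR=10/13, mL=-23/26, mR=-18/13
obs B: pose=(2,4,S) → sL=80/17, sR=16, mL=-176/17, mR=-216/17
sensor matrix S = [[1, 10/13], [80/17, 16]]; det S = 2736/221
solve [mL_A; mL_B] = S·[w00; w01] and [mR_A; mR_B] = S·[w10; w11]:
  w00 = -1/2, w01 = -1/2, w10 = -1, w11 = -1/2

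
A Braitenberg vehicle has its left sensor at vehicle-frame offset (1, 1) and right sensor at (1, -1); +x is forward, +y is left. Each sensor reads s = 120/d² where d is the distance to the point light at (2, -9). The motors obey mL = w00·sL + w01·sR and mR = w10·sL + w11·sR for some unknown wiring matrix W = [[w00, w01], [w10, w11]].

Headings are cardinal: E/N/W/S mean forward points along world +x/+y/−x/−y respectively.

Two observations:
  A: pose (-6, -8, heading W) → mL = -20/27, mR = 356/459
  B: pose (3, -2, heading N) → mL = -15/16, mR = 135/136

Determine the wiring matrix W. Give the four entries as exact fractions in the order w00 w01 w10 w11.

obs A: pose=(-6,-8,W) → sL=40/27, sR=24/17, mL=-20/27, mR=356/459
obs B: pose=(3,-2,N) → sL=15/8, sR=30/17, mL=-15/16, mR=135/136
sensor matrix S = [[40/27, 24/17], [15/8, 30/17]]; det S = -5/153
solve [mL_A; mL_B] = S·[w00; w01] and [mR_A; mR_B] = S·[w10; w11]:
  w00 = -1/2, w01 = 0, w10 = 1, w11 = -1/2

-1/2 0 1 -1/2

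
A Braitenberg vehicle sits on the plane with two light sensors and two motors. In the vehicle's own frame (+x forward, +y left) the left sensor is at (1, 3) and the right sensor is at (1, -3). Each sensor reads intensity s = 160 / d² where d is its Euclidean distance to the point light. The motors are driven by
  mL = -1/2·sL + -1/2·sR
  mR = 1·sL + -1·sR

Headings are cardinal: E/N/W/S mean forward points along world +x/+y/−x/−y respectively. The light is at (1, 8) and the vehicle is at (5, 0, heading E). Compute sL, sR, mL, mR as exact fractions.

16/5 80/73 -784/365 768/365

left sensor world pos  = (6, 3); dL² = 50
right sensor world pos = (6, -3); dR² = 146
sL = 160/50 = 16/5
sR = 160/146 = 80/73
mL = -1/2·sL + -1/2·sR = -784/365
mR = 1·sL + -1·sR = 768/365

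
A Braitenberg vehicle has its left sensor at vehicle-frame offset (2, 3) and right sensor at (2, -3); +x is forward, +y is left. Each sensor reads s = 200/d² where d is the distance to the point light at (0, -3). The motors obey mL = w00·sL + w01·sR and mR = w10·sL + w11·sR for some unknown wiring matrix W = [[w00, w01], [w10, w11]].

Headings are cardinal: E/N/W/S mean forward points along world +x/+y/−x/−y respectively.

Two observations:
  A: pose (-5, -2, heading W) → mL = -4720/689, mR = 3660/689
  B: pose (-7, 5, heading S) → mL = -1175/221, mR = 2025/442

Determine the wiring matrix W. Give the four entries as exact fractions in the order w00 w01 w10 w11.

obs A: pose=(-5,-2,W) → sL=200/53, sR=40/13, mL=-4720/689, mR=3660/689
obs B: pose=(-7,5,S) → sL=50/13, sR=25/17, mL=-1175/221, mR=2025/442
sensor matrix S = [[200/53, 40/13], [50/13, 25/17]]; det S = -957000/152269
solve [mL_A; mL_B] = S·[w00; w01] and [mR_A; mR_B] = S·[w10; w11]:
  w00 = -1, w01 = -1, w10 = 1, w11 = 1/2

-1 -1 1 1/2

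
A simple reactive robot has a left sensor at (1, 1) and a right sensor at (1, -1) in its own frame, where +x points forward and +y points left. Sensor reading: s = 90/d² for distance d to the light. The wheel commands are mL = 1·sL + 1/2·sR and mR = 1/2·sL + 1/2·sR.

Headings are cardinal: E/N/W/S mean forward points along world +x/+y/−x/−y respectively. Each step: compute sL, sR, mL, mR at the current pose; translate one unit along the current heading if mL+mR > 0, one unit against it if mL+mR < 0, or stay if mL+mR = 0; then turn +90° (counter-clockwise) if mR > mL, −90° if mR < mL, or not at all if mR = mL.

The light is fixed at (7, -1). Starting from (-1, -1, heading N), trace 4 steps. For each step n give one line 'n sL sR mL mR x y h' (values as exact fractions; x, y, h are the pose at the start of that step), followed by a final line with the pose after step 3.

n=0: pose=(-1,-1,N); sL=45/41, sR=9/5; mL=819/410, mR=297/205; mL+mR=1413/410 → advance +1; mR−mL=-45/82 → turn -1·90°
n=1: pose=(-1,0,E); sL=90/53, sR=90/49; mL=6795/2597, mR=4590/2597; mL+mR=11385/2597 → advance +1; mR−mL=-45/53 → turn -1·90°
n=2: pose=(0,0,S); sL=5/2, sR=45/32; mL=205/64, mR=125/64; mL+mR=165/32 → advance +1; mR−mL=-5/4 → turn -1·90°
n=3: pose=(0,-1,W); sL=18/13, sR=18/13; mL=27/13, mR=18/13; mL+mR=45/13 → advance +1; mR−mL=-9/13 → turn -1·90°

0 45/41 9/5 819/410 297/205 -1 -1 N
1 90/53 90/49 6795/2597 4590/2597 -1 0 E
2 5/2 45/32 205/64 125/64 0 0 S
3 18/13 18/13 27/13 18/13 0 -1 W
final -1 -1 N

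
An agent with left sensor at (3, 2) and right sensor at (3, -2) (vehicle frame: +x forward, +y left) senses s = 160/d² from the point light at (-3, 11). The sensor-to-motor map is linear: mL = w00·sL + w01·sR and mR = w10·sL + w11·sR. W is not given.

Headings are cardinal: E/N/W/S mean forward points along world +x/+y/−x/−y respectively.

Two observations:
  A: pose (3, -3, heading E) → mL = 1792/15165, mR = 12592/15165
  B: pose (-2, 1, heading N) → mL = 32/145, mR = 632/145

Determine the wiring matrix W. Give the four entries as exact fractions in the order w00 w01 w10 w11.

obs A: pose=(3,-3,E) → sL=32/45, sR=160/337, mL=1792/15165, mR=12592/15165
obs B: pose=(-2,1,N) → sL=16/5, sR=80/29, mL=32/145, mR=632/145
sensor matrix S = [[32/45, 160/337], [16/5, 80/29]]; det S = 38912/87957
solve [mL_A; mL_B] = S·[w00; w01] and [mR_A; mR_B] = S·[w10; w11]:
  w00 = 1/2, w01 = -1/2, w10 = 1/2, w11 = 1

1/2 -1/2 1/2 1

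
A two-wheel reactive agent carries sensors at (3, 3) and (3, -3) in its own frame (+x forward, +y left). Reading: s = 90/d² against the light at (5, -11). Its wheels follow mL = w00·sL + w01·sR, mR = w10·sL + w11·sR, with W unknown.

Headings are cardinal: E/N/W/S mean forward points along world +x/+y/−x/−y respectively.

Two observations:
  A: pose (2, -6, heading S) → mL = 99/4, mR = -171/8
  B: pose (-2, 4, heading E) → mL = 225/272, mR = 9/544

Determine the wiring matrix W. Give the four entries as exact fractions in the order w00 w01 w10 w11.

obs A: pose=(2,-6,S) → sL=45/2, sR=9/4, mL=99/4, mR=-171/8
obs B: pose=(-2,4,E) → sL=9/34, sR=9/16, mL=225/272, mR=9/544
sensor matrix S = [[45/2, 9/4], [9/34, 9/16]]; det S = 6561/544
solve [mL_A; mL_B] = S·[w00; w01] and [mR_A; mR_B] = S·[w10; w11]:
  w00 = 1, w01 = 1, w10 = -1, w11 = 1/2

1 1 -1 1/2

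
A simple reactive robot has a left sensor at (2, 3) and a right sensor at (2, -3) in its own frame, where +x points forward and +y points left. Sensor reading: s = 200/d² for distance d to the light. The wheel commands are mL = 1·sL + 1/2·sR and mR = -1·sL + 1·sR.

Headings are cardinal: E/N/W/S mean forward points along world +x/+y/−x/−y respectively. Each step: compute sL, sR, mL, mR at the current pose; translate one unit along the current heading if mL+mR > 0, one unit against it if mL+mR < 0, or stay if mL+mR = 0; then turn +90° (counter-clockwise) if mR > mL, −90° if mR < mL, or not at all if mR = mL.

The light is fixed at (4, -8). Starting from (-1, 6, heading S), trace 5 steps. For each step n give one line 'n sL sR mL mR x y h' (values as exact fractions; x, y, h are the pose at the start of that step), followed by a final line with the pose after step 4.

n=0: pose=(-1,6,S); sL=50/37, sR=25/26; mL=3525/1924, mR=-375/962; mL+mR=75/52 → advance +1; mR−mL=-4275/1924 → turn -1·90°
n=1: pose=(-1,5,W); sL=200/149, sR=40/61; mL=15180/9089, mR=-6240/9089; mL+mR=60/61 → advance +1; mR−mL=-21420/9089 → turn -1·90°
n=2: pose=(-2,5,N); sL=100/153, sR=100/117; mL=2150/1989, mR=400/1989; mL+mR=50/39 → advance +1; mR−mL=-1750/1989 → turn -1·90°
n=3: pose=(-2,6,E); sL=40/61, sR=200/137; mL=11580/8357, mR=6720/8357; mL+mR=300/137 → advance +1; mR−mL=-4860/8357 → turn -1·90°
n=4: pose=(-1,6,S); sL=50/37, sR=25/26; mL=3525/1924, mR=-375/962; mL+mR=75/52 → advance +1; mR−mL=-4275/1924 → turn -1·90°

0 50/37 25/26 3525/1924 -375/962 -1 6 S
1 200/149 40/61 15180/9089 -6240/9089 -1 5 W
2 100/153 100/117 2150/1989 400/1989 -2 5 N
3 40/61 200/137 11580/8357 6720/8357 -2 6 E
4 50/37 25/26 3525/1924 -375/962 -1 6 S
final -1 5 W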